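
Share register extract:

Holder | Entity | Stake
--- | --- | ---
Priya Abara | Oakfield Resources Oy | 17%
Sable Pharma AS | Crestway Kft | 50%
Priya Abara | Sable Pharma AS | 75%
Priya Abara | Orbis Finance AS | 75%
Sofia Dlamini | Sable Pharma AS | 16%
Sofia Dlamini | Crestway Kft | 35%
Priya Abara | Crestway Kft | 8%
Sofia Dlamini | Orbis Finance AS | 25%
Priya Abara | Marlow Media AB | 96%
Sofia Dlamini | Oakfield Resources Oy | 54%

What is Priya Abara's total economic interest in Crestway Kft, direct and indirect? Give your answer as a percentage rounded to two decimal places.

45.50%

Priya reaches Crestway along 2 paths.
Via Sable: 75% × 50% = 37.5%.
Direct stake: 8% = 8%.
Total: 37.5% + 8% = 45.5%.
Rounded: 45.50%.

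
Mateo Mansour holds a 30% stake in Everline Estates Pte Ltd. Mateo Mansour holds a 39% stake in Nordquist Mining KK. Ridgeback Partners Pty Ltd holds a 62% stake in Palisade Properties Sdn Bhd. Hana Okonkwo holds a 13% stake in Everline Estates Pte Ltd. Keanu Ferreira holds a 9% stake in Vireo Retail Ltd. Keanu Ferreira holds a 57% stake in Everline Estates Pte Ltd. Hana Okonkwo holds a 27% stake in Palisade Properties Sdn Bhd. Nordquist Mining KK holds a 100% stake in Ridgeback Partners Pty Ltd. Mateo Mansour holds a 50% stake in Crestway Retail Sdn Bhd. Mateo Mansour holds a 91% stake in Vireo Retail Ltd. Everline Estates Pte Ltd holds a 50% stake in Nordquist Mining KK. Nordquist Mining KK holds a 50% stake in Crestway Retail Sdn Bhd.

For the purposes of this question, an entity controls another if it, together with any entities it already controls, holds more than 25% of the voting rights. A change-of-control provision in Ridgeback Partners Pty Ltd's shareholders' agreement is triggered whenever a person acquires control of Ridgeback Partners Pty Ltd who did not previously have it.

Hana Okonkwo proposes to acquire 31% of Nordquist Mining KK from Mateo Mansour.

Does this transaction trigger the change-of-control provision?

The purchase adds only to Hana's holdings (Mateo's stake shrinks), so Hana is the only person who could newly come to control Ridgeback.
Hana holds 27% of Palisade, so Hana controls Palisade.
Neither Hana nor any entity Hana controls holds any voting interest in Ridgeback.
So before the transaction, Hana does not control Ridgeback.
After the purchase, Hana holds 31% of Nordquist directly, and Mateo's stake falls to 8%.
Hana holds 31% of Nordquist, so Hana controls Nordquist.
Nordquist holds 100% of Ridgeback, so Hana controls Ridgeback.
Hana did not control Ridgeback before and does after, so the clause is triggered.

Yes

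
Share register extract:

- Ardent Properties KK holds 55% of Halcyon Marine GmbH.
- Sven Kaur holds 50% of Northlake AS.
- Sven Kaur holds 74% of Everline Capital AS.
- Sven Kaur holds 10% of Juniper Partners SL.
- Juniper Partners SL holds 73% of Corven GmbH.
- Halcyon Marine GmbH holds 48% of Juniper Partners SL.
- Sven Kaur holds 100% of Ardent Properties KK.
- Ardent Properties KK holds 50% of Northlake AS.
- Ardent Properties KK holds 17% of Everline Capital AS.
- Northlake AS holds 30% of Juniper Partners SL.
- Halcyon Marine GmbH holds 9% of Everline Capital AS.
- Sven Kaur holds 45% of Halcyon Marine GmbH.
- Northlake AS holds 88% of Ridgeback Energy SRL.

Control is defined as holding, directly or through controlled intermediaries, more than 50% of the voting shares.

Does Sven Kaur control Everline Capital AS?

Yes

Sven holds 100% of Ardent, so Sven controls Ardent.
Sven and Ardent together hold 45% + 55% = 100% of Halcyon, so Sven controls Halcyon.
Halcyon and Ardent and Sven together hold 9% + 17% + 74% = 100% of Everline, so Sven controls Everline.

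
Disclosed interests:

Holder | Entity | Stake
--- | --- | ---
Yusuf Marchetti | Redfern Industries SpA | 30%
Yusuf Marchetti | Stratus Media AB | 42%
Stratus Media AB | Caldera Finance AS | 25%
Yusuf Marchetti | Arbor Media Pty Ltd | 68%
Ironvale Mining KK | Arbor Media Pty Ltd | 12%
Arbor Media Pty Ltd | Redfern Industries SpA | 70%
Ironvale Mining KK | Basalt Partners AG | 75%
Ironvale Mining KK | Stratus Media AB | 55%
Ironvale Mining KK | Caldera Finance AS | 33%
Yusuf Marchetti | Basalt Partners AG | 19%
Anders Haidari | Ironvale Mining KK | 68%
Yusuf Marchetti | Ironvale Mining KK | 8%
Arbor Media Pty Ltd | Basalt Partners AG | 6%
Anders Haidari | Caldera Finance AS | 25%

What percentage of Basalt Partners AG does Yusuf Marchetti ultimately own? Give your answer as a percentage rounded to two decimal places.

Yusuf reaches Basalt along 4 paths.
Direct stake: 19% = 19%.
Via Arbor: 68% × 6% = 4.08%.
Via Ironvale → Arbor: 8% × 12% × 6% = 0.0576%.
Via Ironvale: 8% × 75% = 6%.
Total: 19% + 4.08% + 0.0576% + 6% = 29.1376%.
Rounded: 29.14%.

29.14%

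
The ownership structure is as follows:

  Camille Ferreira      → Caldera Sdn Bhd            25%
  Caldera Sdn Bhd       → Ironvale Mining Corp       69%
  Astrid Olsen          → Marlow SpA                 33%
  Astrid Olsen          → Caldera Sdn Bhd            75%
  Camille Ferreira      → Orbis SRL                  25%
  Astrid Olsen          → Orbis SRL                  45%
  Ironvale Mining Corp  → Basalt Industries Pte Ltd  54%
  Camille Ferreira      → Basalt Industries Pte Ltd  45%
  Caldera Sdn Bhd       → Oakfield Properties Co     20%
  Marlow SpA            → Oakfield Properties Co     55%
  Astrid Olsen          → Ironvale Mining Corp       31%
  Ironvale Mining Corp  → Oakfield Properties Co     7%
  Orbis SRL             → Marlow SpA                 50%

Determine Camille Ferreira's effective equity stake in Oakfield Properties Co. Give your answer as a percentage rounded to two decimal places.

13.08%

Camille reaches Oakfield along 3 paths.
Via Caldera → Ironvale: 25% × 69% × 7% = 1.2075%.
Via Caldera: 25% × 20% = 5%.
Via Orbis → Marlow: 25% × 50% × 55% = 6.875%.
Total: 1.2075% + 5% + 6.875% = 13.0825%.
Rounded: 13.08%.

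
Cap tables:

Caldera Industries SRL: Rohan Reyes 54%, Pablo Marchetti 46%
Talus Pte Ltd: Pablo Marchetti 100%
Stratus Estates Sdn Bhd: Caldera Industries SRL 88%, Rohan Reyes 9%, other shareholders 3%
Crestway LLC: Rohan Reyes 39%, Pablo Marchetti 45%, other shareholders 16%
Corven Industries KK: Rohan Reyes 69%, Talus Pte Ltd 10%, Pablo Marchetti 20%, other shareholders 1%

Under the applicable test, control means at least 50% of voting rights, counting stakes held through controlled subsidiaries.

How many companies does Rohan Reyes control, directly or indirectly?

3

Rohan holds 54% of Caldera, so Rohan controls Caldera.
Caldera and Rohan together hold 88% + 9% = 97% of Stratus, so Rohan controls Stratus.
Rohan holds 69% of Corven, so Rohan controls Corven.
No other company's threshold is met.
Rohan controls 3 companies.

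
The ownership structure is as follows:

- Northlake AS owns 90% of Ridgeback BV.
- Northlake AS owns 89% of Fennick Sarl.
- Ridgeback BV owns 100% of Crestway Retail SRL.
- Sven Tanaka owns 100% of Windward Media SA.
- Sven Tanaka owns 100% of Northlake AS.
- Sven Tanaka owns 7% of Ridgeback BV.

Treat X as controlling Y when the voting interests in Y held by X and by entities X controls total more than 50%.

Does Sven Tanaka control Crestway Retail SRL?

Yes

Sven holds 100% of Northlake, so Sven controls Northlake.
Northlake and Sven together hold 90% + 7% = 97% of Ridgeback, so Sven controls Ridgeback.
Ridgeback holds 100% of Crestway, so Sven controls Crestway.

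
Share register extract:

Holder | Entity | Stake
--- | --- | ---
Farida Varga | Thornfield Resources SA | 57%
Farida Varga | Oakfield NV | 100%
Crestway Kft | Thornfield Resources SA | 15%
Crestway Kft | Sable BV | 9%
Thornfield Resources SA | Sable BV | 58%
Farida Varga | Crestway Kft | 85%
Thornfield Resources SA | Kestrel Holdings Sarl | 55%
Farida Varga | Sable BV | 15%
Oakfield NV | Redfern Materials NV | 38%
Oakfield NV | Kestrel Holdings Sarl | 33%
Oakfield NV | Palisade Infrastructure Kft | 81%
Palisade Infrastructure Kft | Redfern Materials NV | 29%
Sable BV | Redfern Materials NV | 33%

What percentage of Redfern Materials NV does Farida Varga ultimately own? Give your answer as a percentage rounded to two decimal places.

82.31%

Farida reaches Redfern along 6 paths.
Via Sable: 15% × 33% = 4.95%.
Via Crestway → Sable: 85% × 9% × 33% = 2.5245%.
Via Thornfield → Sable: 57% × 58% × 33% = 10.9098%.
Via Crestway → Thornfield → Sable: 85% × 15% × 58% × 33% = 2.44035%.
Via Oakfield: 100% × 38% = 38%.
Via Oakfield → Palisade: 100% × 81% × 29% = 23.49%.
Total: 4.95% + 2.5245% + 10.9098% + 2.44035% + 38% + 23.49% = 82.31465%.
Rounded: 82.31%.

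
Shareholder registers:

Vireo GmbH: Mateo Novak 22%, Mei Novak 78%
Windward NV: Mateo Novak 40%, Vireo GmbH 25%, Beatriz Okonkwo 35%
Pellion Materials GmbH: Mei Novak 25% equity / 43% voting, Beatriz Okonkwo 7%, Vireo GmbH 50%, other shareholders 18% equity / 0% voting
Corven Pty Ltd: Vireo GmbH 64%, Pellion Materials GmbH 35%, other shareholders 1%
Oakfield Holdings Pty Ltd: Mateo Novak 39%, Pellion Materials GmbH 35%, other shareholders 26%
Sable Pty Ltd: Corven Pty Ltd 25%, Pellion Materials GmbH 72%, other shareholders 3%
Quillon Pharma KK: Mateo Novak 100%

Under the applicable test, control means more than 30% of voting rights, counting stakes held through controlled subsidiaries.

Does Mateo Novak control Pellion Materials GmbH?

Mateo holds 40% of Windward, so Mateo controls Windward.
Mateo holds 39% of Oakfield, so Mateo controls Oakfield.
Mateo holds 100% of Quillon, so Mateo controls Quillon.
Neither Mateo nor any entity Mateo controls holds any voting interest in Pellion.
So Mateo does not control Pellion.

No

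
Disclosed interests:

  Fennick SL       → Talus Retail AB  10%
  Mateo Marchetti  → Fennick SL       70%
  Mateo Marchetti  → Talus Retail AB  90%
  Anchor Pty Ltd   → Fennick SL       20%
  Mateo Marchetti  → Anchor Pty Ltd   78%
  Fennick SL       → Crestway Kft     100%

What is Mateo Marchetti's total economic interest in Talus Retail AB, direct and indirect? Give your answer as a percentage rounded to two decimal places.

Mateo reaches Talus along 3 paths.
Via Anchor → Fennick: 78% × 20% × 10% = 1.56%.
Via Fennick: 70% × 10% = 7%.
Direct stake: 90% = 90%.
Total: 1.56% + 7% + 90% = 98.56%.

98.56%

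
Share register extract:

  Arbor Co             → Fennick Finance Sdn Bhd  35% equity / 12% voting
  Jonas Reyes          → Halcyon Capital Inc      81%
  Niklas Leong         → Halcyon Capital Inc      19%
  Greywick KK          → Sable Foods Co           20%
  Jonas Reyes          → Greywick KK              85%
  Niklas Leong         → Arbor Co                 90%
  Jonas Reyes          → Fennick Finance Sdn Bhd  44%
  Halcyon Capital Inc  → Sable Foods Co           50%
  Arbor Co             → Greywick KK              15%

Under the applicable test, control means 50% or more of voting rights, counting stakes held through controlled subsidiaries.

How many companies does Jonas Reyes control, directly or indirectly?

Jonas holds 81% of Halcyon, so Jonas controls Halcyon.
Jonas holds 85% of Greywick, so Jonas controls Greywick.
Greywick and Halcyon together hold 20% + 50% = 70% of Sable, so Jonas controls Sable.
No other company's threshold is met.
Jonas controls 3 companies.

3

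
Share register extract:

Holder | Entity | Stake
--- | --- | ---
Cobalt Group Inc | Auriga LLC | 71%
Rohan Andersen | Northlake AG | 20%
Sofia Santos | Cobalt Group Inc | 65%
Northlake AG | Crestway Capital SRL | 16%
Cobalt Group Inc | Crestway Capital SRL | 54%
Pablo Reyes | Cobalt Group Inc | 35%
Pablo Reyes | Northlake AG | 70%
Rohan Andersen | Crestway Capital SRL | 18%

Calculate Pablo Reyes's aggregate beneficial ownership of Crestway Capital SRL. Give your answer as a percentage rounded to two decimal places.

30.10%

Pablo reaches Crestway along 2 paths.
Via Cobalt: 35% × 54% = 18.9%.
Via Northlake: 70% × 16% = 11.2%.
Total: 18.9% + 11.2% = 30.1%.
Rounded: 30.10%.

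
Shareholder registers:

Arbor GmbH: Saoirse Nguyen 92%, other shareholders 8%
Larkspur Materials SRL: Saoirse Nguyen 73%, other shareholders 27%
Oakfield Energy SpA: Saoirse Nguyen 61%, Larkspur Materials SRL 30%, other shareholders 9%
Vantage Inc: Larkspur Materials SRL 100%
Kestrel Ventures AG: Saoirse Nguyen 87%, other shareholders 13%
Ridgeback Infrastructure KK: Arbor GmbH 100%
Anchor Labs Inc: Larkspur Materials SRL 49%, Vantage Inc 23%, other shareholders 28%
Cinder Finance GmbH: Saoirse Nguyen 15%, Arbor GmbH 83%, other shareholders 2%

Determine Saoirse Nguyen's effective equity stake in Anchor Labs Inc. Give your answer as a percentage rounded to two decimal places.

52.56%

Saoirse reaches Anchor along 2 paths.
Via Larkspur: 73% × 49% = 35.77%.
Via Larkspur → Vantage: 73% × 100% × 23% = 16.79%.
Total: 35.77% + 16.79% = 52.56%.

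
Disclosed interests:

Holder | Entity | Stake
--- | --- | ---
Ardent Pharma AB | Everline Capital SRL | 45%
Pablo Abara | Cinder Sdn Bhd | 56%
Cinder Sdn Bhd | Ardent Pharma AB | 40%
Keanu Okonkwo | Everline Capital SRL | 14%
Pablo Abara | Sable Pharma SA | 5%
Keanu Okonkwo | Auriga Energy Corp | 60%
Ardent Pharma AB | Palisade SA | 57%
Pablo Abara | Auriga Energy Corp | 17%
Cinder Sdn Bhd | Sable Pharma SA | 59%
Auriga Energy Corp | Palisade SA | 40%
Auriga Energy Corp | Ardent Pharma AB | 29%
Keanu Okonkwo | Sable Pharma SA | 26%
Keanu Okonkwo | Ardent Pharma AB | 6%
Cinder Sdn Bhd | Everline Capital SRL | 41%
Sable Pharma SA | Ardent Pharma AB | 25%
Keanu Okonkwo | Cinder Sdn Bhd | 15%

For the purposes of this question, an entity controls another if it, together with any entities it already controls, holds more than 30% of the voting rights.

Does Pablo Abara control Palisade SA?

Pablo holds 56% of Cinder, so Pablo controls Cinder.
Cinder and Pablo together hold 59% + 5% = 64% of Sable, so Pablo controls Sable.
Cinder and Sable together hold 40% + 25% = 65% of Ardent, so Pablo controls Ardent.
Ardent holds 57% of Palisade, so Pablo controls Palisade.

Yes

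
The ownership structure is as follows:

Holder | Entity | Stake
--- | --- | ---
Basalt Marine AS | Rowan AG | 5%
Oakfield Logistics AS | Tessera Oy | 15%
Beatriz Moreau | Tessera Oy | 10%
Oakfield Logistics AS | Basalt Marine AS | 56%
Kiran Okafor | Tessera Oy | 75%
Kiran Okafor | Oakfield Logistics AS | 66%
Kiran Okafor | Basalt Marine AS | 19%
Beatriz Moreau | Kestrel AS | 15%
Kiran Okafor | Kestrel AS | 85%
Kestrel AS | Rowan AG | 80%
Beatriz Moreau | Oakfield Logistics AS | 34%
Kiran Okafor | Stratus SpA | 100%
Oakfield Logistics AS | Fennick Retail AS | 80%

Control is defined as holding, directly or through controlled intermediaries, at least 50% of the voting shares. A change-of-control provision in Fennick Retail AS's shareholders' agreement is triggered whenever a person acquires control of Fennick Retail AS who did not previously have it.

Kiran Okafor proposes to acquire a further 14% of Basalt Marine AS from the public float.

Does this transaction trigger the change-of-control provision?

No

The purchase changes only Kiran's holdings, so Kiran is the only person who could newly come to control Fennick.
Kiran holds 66% of Oakfield, so Kiran controls Oakfield.
Oakfield holds 80% of Fennick, so Kiran controls Fennick.
So Kiran already controls Fennick before the transaction.
After the purchase, Kiran's direct stake in Basalt rises to 19% + 14% = 33%.
Kiran controlled Fennick already, so this is not a new person acquiring control; every other person's position is unchanged or reduced.
No new person acquires control, so the clause is not triggered.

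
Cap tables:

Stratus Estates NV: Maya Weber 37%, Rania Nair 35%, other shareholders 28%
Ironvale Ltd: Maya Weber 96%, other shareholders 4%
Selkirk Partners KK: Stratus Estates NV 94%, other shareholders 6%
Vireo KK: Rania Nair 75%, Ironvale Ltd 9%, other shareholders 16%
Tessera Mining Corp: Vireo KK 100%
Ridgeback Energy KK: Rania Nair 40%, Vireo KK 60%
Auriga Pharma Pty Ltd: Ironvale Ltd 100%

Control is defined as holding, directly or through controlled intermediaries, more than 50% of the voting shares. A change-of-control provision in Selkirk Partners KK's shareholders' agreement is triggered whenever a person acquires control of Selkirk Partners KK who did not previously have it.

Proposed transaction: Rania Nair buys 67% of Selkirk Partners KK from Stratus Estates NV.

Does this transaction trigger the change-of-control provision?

The purchase adds only to Rania's holdings (Stratus's stake shrinks), so Rania is the only person who could newly come to control Selkirk.
Rania holds 75% of Vireo, so Rania controls Vireo.
Vireo holds 100% of Tessera, so Rania controls Tessera.
Rania and Vireo together hold 40% + 60% = 100% of Ridgeback, so Rania controls Ridgeback.
Neither Rania nor any entity Rania controls holds any voting interest in Selkirk.
So before the transaction, Rania does not control Selkirk.
After the purchase, Rania holds 67% of Selkirk directly, and Stratus's stake falls to 27%.
Rania holds 67% of Selkirk, so Rania controls Selkirk.
Rania did not control Selkirk before and does after, so the clause is triggered.

Yes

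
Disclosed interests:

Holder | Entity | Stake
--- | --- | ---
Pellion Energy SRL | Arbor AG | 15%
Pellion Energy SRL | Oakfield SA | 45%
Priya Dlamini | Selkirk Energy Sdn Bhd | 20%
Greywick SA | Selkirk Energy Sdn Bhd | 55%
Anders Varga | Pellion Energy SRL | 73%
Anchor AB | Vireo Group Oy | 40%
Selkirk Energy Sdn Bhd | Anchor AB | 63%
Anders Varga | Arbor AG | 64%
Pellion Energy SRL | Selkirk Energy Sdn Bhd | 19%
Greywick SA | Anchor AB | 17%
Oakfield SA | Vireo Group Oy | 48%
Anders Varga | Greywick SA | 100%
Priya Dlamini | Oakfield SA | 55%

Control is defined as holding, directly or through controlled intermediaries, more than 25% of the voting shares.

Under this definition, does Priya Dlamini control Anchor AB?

No

Priya holds 55% of Oakfield, so Priya controls Oakfield.
Oakfield holds 48% of Vireo, so Priya controls Vireo.
Neither Priya nor any entity Priya controls holds any voting interest in Anchor.
So Priya does not control Anchor.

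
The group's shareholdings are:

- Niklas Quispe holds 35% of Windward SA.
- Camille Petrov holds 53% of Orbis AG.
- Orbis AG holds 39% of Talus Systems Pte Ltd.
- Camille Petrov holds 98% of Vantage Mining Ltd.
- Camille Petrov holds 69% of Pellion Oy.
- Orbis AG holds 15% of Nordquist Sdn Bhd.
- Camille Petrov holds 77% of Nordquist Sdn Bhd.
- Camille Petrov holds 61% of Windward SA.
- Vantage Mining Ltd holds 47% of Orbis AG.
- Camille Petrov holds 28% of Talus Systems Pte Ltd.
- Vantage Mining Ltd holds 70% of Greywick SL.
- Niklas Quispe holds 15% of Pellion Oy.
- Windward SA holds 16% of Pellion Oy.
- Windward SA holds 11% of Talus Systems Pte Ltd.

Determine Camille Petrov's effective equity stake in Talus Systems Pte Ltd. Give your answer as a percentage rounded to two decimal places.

Camille reaches Talus along 4 paths.
Via Windward: 61% × 11% = 6.71%.
Direct stake: 28% = 28%.
Via Vantage → Orbis: 98% × 47% × 39% = 17.9634%.
Via Orbis: 53% × 39% = 20.67%.
Total: 6.71% + 28% + 17.9634% + 20.67% = 73.3434%.
Rounded: 73.34%.

73.34%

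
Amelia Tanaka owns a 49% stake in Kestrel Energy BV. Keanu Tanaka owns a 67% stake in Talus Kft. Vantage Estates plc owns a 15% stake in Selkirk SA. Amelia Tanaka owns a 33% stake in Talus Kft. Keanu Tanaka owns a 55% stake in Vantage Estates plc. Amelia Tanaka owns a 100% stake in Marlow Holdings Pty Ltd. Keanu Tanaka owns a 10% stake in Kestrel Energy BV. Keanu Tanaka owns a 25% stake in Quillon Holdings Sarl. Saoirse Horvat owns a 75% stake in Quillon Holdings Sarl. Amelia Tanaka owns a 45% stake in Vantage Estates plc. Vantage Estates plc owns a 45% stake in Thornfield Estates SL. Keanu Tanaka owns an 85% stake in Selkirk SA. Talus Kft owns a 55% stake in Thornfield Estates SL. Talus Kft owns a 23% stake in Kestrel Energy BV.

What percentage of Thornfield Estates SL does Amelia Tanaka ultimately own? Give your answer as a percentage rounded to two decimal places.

Amelia reaches Thornfield along 2 paths.
Via Vantage: 45% × 45% = 20.25%.
Via Talus: 33% × 55% = 18.15%.
Total: 20.25% + 18.15% = 38.4%.
Rounded: 38.40%.

38.40%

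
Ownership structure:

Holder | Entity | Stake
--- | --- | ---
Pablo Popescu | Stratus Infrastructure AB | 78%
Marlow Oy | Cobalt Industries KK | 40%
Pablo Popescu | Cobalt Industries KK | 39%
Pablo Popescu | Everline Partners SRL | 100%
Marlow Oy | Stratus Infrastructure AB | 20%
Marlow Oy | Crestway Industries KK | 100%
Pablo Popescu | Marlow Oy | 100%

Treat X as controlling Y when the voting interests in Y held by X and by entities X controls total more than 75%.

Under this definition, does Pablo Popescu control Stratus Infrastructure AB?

Yes

Pablo holds 100% of Marlow, so Pablo controls Marlow.
Pablo and Marlow together hold 78% + 20% = 98% of Stratus, so Pablo controls Stratus.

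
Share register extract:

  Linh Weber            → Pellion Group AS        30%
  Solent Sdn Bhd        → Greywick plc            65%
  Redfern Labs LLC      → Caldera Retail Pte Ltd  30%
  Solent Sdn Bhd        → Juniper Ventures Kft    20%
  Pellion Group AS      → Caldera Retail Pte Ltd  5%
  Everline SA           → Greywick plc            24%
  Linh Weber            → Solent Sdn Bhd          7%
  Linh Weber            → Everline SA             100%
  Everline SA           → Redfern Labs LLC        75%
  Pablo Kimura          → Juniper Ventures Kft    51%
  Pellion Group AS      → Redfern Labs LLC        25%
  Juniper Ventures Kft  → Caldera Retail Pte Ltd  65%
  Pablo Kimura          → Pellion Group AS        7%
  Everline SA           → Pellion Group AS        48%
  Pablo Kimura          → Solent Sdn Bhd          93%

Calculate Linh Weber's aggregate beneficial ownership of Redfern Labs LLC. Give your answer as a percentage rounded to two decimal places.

Linh reaches Redfern along 3 paths.
Via Everline: 100% × 75% = 75%.
Via Pellion: 30% × 25% = 7.5%.
Via Everline → Pellion: 100% × 48% × 25% = 12%.
Total: 75% + 7.5% + 12% = 94.5%.
Rounded: 94.50%.

94.50%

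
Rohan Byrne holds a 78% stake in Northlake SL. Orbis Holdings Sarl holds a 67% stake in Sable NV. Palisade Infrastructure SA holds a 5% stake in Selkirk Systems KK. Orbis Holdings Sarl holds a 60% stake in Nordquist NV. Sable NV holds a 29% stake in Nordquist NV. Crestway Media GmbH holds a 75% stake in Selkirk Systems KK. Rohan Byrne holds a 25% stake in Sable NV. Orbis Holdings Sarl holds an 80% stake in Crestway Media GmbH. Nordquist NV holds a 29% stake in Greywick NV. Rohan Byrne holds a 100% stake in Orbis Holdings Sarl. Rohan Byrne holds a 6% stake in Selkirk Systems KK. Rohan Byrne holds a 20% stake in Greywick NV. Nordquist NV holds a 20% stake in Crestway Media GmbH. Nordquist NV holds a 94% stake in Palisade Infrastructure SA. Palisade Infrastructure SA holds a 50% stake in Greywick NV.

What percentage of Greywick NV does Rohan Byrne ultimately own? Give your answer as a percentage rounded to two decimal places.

Rohan reaches Greywick along 7 paths.
Via Orbis → Sable → Nordquist: 100% × 67% × 29% × 29% = 5.6347%.
Via Sable → Nordquist: 25% × 29% × 29% = 2.1025%.
Via Orbis → Nordquist: 100% × 60% × 29% = 17.4%.
Via Orbis → Sable → Nordquist → Palisade: 100% × 67% × 29% × 94% × 50% = 9.1321%.
Via Sable → Nordquist → Palisade: 25% × 29% × 94% × 50% = 3.4075%.
Via Orbis → Nordquist → Palisade: 100% × 60% × 94% × 50% = 28.2%.
Direct stake: 20% = 20%.
Total: 5.6347% + 2.1025% + 17.4% + 9.1321% + 3.4075% + 28.2% + 20% = 85.8768%.
Rounded: 85.88%.

85.88%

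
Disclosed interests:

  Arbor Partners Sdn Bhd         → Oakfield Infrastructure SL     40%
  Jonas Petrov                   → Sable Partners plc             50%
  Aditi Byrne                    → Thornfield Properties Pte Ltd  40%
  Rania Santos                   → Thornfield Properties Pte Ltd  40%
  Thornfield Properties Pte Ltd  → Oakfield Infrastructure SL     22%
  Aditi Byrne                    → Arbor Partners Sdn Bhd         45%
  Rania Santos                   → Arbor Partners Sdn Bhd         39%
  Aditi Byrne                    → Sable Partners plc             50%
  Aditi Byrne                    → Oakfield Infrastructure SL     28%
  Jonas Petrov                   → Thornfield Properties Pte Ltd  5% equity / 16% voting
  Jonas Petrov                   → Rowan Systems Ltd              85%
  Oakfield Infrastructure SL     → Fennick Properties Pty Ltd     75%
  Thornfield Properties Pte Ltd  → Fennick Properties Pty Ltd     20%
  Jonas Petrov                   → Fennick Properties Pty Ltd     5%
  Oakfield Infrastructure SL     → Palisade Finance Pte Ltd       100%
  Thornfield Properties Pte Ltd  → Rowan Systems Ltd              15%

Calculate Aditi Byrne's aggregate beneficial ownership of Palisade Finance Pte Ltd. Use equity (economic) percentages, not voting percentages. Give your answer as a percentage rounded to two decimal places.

Aditi reaches Palisade along 3 paths.
Via Oakfield: 28% × 100% = 28%.
Via Arbor → Oakfield: 45% × 40% × 100% = 18%.
Via Thornfield → Oakfield: 40% × 22% × 100% = 8.8%.
Total: 28% + 18% + 8.8% = 54.8%.
Rounded: 54.80%.

54.80%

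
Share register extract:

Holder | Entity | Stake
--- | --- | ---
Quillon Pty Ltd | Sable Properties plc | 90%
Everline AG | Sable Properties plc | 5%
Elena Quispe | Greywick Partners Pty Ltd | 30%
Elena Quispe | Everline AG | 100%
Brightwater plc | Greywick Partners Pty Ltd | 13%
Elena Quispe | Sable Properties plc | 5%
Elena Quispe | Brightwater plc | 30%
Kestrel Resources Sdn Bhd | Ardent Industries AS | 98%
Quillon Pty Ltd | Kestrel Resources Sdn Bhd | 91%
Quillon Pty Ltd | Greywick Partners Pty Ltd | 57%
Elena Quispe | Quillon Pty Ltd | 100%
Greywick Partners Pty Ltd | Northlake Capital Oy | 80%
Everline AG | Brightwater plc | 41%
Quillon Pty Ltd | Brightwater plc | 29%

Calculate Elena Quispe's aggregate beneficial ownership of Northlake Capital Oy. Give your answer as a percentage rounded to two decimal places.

Elena reaches Northlake along 5 paths.
Via Everline → Brightwater → Greywick: 100% × 41% × 13% × 80% = 4.264%.
Via Brightwater → Greywick: 30% × 13% × 80% = 3.12%.
Via Quillon → Brightwater → Greywick: 100% × 29% × 13% × 80% = 3.016%.
Via Quillon → Greywick: 100% × 57% × 80% = 45.6%.
Via Greywick: 30% × 80% = 24%.
Total: 4.264% + 3.12% + 3.016% + 45.6% + 24% = 80%.
Rounded: 80.00%.

80.00%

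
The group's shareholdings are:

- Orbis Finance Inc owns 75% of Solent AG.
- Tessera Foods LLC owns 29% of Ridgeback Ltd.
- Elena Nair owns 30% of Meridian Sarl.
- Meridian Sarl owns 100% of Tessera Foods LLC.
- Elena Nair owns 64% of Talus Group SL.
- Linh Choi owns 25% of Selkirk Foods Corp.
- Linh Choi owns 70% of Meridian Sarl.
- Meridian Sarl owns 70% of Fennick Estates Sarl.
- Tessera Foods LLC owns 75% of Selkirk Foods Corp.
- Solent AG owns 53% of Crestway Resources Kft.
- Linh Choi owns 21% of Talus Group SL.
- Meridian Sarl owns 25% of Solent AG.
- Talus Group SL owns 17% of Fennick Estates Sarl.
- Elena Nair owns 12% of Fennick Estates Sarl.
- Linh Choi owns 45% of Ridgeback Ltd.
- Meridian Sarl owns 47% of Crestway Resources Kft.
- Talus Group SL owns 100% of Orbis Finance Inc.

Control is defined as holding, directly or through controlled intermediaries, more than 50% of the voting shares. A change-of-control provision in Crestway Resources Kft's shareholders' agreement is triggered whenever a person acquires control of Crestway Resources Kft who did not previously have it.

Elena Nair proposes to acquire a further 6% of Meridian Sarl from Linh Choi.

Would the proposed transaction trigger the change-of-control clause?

No

The purchase adds only to Elena's holdings (Linh's stake shrinks), so Elena is the only person who could newly come to control Crestway.
Elena holds 64% of Talus, so Elena controls Talus.
Talus holds 100% of Orbis, so Elena controls Orbis.
Orbis holds 75% of Solent, so Elena controls Solent.
Solent holds 53% of Crestway, so Elena controls Crestway.
So Elena already controls Crestway before the transaction.
After the purchase, Elena's direct stake in Meridian rises to 30% + 6% = 36%, and Linh's stake falls to 64%.
Elena controlled Crestway already, so this is not a new person acquiring control; every other person's position is unchanged or reduced.
No new person acquires control, so the clause is not triggered.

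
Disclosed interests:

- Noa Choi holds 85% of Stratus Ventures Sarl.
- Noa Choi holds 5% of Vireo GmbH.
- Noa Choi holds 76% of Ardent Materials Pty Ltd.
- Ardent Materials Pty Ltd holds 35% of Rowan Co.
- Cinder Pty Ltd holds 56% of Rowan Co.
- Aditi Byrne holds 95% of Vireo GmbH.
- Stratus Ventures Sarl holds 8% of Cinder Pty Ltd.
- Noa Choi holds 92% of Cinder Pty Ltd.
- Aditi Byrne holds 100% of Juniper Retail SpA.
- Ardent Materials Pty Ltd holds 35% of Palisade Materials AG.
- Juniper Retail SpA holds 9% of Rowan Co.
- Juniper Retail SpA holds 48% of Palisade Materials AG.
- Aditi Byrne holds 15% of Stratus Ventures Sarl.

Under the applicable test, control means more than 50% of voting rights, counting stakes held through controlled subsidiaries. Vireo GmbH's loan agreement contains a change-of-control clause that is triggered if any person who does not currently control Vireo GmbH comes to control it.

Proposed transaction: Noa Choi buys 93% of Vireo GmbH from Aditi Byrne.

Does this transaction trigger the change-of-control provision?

The purchase adds only to Noa's holdings (Aditi's stake shrinks), so Noa is the only person who could newly come to control Vireo.
Noa holds 85% of Stratus, so Noa controls Stratus.
Noa and Stratus together hold 92% + 8% = 100% of Cinder, so Noa controls Cinder.
Noa holds 76% of Ardent, so Noa controls Ardent.
Cinder and Ardent together hold 56% + 35% = 91% of Rowan, so Noa controls Rowan.
In Vireo, Noa's side holds only 5%, not > 50%.
So before the transaction, Noa does not control Vireo.
After the purchase, Noa's direct stake in Vireo rises to 5% + 93% = 98%, and Aditi's stake falls to 2%.
Noa holds 98% of Vireo, so Noa controls Vireo.
Noa did not control Vireo before and does after, so the clause is triggered.

Yes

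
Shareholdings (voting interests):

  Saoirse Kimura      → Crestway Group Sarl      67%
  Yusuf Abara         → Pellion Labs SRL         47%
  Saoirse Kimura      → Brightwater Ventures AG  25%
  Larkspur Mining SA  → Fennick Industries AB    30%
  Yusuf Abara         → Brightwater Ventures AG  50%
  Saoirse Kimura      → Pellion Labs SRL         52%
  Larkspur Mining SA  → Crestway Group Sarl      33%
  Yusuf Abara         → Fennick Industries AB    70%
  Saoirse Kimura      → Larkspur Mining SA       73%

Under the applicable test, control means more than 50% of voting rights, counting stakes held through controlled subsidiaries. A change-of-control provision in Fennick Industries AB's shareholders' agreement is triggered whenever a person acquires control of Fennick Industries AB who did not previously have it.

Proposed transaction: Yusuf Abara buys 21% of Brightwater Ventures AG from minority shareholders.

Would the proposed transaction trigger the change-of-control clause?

The purchase changes only Yusuf's holdings, so Yusuf is the only person who could newly come to control Fennick.
Yusuf holds 70% of Fennick, so Yusuf controls Fennick.
So Yusuf already controls Fennick before the transaction.
After the purchase, Yusuf's direct stake in Brightwater rises to 50% + 21% = 71%.
Yusuf controlled Fennick already, so this is not a new person acquiring control; every other person's position is unchanged or reduced.
No new person acquires control, so the clause is not triggered.

No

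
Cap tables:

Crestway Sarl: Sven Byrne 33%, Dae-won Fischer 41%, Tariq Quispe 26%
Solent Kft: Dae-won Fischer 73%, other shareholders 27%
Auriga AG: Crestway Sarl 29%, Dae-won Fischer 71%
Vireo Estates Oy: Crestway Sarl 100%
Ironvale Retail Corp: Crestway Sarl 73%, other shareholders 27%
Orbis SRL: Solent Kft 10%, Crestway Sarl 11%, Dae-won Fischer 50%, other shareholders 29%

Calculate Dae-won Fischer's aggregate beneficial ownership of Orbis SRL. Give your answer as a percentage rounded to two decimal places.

61.81%

Dae-won reaches Orbis along 3 paths.
Via Solent: 73% × 10% = 7.3%.
Via Crestway: 41% × 11% = 4.51%.
Direct stake: 50% = 50%.
Total: 7.3% + 4.51% + 50% = 61.81%.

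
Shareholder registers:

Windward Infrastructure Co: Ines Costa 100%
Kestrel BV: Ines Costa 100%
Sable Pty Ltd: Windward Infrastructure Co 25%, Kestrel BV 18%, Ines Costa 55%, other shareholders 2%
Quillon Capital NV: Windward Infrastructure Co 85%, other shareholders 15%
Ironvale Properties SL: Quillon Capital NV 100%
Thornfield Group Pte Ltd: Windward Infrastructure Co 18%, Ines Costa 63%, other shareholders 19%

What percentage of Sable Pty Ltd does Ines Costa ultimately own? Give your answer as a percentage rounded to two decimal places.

Ines reaches Sable along 3 paths.
Via Windward: 100% × 25% = 25%.
Via Kestrel: 100% × 18% = 18%.
Direct stake: 55% = 55%.
Total: 25% + 18% + 55% = 98%.
Rounded: 98.00%.

98.00%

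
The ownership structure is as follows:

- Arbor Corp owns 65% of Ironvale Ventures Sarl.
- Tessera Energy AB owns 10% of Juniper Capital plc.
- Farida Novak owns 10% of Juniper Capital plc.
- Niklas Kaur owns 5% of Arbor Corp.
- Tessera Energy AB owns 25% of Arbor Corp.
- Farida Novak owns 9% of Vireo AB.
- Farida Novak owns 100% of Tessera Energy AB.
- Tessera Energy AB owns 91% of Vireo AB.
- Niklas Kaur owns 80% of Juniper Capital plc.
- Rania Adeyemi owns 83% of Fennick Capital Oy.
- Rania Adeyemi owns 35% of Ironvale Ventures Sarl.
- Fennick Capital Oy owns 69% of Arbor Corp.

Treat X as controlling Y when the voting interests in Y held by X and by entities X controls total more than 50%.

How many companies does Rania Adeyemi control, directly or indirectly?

Rania holds 83% of Fennick, so Rania controls Fennick.
Fennick holds 69% of Arbor, so Rania controls Arbor.
Rania and Arbor together hold 35% + 65% = 100% of Ironvale, so Rania controls Ironvale.
No other company's threshold is met.
Rania controls 3 companies.

3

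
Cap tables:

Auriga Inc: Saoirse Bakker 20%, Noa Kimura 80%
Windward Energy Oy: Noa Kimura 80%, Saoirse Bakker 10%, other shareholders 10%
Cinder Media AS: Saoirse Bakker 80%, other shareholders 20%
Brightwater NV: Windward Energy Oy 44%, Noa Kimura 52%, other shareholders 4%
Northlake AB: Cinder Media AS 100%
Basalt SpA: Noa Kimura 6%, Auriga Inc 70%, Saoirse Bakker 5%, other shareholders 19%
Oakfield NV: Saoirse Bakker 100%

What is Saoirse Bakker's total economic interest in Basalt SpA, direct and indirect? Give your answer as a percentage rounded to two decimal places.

Saoirse reaches Basalt along 2 paths.
Via Auriga: 20% × 70% = 14%.
Direct stake: 5% = 5%.
Total: 14% + 5% = 19%.
Rounded: 19.00%.

19.00%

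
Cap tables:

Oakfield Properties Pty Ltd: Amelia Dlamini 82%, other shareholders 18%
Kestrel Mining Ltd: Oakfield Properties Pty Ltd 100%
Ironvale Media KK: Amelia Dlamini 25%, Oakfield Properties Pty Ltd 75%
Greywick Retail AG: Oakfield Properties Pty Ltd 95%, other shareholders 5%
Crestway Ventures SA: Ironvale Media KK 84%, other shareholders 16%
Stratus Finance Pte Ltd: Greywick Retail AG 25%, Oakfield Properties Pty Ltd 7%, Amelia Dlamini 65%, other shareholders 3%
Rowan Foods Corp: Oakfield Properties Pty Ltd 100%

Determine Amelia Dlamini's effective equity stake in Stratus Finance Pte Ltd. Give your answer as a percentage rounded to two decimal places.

90.22%

Amelia reaches Stratus along 3 paths.
Via Oakfield → Greywick: 82% × 95% × 25% = 19.475%.
Via Oakfield: 82% × 7% = 5.74%.
Direct stake: 65% = 65%.
Total: 19.475% + 5.74% + 65% = 90.215%.
Rounded: 90.22%.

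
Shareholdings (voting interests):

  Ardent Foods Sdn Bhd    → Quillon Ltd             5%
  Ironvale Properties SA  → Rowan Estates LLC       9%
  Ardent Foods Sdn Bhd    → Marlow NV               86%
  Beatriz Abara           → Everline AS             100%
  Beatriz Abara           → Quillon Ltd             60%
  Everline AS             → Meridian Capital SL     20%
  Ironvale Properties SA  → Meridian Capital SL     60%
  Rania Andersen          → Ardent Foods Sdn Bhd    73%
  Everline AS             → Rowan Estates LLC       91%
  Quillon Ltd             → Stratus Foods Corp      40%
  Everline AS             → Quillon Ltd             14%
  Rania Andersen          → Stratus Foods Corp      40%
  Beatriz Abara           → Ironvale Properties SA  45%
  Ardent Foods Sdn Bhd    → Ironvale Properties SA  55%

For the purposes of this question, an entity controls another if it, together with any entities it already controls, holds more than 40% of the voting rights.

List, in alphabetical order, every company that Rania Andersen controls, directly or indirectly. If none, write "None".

Ardent Foods Sdn Bhd, Ironvale Properties SA, Marlow NV, Meridian Capital SL

Rania holds 73% of Ardent, so Rania controls Ardent.
Ardent holds 55% of Ironvale, so Rania controls Ironvale.
Ardent holds 86% of Marlow, so Rania controls Marlow.
Ironvale holds 60% of Meridian, so Rania controls Meridian.
No other company's threshold is met.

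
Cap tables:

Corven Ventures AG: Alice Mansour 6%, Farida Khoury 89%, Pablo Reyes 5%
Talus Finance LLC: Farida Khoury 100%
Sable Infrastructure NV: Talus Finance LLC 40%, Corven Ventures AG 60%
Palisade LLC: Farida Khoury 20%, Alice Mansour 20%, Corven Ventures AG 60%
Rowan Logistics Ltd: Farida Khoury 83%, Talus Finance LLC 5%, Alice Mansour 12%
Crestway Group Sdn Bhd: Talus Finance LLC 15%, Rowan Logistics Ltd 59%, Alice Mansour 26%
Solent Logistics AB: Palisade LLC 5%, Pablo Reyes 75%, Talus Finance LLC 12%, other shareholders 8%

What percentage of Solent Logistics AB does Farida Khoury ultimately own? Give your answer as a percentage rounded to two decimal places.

Farida reaches Solent along 3 paths.
Via Palisade: 20% × 5% = 1%.
Via Corven → Palisade: 89% × 60% × 5% = 2.67%.
Via Talus: 100% × 12% = 12%.
Total: 1% + 2.67% + 12% = 15.67%.

15.67%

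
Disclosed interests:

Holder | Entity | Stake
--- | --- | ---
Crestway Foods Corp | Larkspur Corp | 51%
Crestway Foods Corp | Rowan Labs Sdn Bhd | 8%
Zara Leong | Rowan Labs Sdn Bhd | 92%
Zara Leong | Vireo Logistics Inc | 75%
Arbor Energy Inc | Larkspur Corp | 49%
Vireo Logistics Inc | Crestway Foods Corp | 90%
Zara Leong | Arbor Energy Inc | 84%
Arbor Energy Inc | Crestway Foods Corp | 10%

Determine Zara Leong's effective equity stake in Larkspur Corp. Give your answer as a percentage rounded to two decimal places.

Zara reaches Larkspur along 3 paths.
Via Arbor: 84% × 49% = 41.16%.
Via Arbor → Crestway: 84% × 10% × 51% = 4.284%.
Via Vireo → Crestway: 75% × 90% × 51% = 34.425%.
Total: 41.16% + 4.284% + 34.425% = 79.869%.
Rounded: 79.87%.

79.87%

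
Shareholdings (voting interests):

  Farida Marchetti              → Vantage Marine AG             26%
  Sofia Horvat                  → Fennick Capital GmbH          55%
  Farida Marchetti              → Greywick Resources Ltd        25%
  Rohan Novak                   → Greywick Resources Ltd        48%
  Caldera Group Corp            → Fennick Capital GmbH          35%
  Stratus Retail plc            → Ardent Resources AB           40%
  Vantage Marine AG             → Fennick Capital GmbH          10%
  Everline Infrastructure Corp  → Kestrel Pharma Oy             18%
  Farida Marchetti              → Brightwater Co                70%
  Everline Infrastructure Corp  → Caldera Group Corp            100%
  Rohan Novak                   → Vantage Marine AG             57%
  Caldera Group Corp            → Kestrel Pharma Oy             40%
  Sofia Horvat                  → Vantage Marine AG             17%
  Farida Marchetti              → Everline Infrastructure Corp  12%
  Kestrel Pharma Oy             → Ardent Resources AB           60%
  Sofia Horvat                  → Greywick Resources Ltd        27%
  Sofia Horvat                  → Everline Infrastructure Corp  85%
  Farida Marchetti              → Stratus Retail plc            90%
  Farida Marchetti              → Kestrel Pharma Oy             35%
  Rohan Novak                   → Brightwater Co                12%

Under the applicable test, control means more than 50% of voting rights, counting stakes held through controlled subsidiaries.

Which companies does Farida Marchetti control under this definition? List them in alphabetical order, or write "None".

Brightwater Co, Stratus Retail plc

Farida holds 90% of Stratus, so Farida controls Stratus.
Farida holds 70% of Brightwater, so Farida controls Brightwater.
No other company's threshold is met.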